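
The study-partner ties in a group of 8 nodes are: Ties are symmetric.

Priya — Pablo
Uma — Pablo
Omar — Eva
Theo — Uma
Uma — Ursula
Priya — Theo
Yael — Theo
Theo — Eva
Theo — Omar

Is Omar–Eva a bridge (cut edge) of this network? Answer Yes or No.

No

Even without that edge, Omar still reaches Eva via Omar – Theo – Eva, so the network stays connected. Not a bridge.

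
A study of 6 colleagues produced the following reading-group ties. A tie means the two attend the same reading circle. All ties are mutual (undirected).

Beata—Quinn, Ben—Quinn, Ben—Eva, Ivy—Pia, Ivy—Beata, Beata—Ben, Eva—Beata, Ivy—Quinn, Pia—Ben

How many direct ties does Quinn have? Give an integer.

3

Quinn is directly tied to Beata, Ben, and Ivy. That is 3 neighbors, so the degree of Quinn is 3.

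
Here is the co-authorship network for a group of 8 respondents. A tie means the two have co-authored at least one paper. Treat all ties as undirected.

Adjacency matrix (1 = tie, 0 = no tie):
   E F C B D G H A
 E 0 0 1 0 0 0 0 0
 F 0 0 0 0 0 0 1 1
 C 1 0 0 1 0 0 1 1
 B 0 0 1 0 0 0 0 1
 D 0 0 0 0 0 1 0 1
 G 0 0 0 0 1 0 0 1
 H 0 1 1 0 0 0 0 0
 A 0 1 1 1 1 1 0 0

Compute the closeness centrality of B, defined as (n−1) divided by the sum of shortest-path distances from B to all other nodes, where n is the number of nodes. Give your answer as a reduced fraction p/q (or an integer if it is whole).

7/12

Distances from B: A:1, C:1, D:2, E:2, F:2, G:2, H:2. Sum = 12.
n = 8, so closeness = 7/12.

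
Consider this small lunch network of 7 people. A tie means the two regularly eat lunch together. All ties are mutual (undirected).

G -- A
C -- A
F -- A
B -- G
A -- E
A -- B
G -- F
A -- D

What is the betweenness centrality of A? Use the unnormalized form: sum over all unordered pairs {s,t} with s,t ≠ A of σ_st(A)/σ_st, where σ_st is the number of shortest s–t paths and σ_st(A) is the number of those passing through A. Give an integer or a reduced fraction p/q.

25/2

Pairs whose geodesics pass through A — D–B: 1; D–G: 1; D–E: 1; D–F: 1; D–C: 1; B–E: 1; B–F: 1/2; B–C: 1; G–E: 1; G–C: 1; E–F: 1; E–C: 1; F–C: 1.
All other pairs contribute 0.
Summing the contributions gives betweenness(A) = 25/2.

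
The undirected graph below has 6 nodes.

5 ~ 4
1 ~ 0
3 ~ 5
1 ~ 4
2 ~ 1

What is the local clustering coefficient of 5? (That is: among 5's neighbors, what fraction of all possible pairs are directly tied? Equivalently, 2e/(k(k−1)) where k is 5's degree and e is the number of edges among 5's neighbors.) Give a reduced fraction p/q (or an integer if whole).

5's neighbors: 3 and 4 (k = 2).
Possible neighbor pairs: C(2,2) = 1. Edges among them: none → e = 0.
Clustering(5) = 0/1.

0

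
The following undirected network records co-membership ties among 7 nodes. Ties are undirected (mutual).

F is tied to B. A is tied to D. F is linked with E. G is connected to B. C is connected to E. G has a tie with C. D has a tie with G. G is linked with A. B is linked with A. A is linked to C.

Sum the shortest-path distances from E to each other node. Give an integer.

Distances from E: A:2, B:2, C:1, D:3, F:1, G:2.
Sum = 2 + 2 + 1 + 3 + 1 + 2 = 11.

11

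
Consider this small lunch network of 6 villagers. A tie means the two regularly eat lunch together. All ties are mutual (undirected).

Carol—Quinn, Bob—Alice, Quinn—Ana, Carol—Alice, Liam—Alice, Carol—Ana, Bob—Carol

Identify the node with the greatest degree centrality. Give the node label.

Carol

Degrees — Alice:3, Ana:2, Bob:2, Carol:4, Liam:1, Quinn:2.
The maximum is 4, attained only by Carol.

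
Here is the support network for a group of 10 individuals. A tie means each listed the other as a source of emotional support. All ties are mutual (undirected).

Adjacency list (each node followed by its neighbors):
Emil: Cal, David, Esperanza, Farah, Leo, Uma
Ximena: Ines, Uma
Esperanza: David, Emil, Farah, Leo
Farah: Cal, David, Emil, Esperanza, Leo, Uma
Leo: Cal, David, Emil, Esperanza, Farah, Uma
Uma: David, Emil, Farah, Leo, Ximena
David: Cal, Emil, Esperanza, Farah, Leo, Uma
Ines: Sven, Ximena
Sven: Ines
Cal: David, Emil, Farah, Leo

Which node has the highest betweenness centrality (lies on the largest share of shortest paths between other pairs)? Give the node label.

Uma

Unnormalized betweenness of each node: Cal:0, David:9/4, Emil:9/4, Esperanza:0, Farah:9/4, Ines:8, Leo:9/4, Sven:0, Uma:18, Ximena:14.
Uma has the largest value, 18, making it the main broker — the node through which the most shortest paths run.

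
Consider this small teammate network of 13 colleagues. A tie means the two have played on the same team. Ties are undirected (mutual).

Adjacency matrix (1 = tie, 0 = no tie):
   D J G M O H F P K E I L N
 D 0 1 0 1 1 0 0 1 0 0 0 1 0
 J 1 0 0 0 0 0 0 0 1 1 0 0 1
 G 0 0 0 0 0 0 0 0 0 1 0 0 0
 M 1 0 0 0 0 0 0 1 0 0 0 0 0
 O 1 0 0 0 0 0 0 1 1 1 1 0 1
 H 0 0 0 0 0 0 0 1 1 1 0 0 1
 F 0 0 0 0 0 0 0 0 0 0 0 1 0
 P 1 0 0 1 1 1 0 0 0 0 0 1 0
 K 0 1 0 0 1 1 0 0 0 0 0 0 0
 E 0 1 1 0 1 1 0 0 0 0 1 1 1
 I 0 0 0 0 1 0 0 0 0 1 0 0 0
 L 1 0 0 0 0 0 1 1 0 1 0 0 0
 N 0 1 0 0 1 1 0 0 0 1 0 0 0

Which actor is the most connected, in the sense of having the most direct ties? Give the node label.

Degrees — D:5, E:7, F:1, G:1, H:4, I:2, J:4, K:3, L:4, M:2, N:4, O:6, P:5.
The maximum is 7, attained only by E.

E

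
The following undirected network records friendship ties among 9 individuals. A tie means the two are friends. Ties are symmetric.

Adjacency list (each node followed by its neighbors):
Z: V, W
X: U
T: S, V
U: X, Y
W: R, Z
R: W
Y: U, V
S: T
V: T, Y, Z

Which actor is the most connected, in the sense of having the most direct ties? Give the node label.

V

Degrees — R:1, S:1, T:2, U:2, V:3, W:2, X:1, Y:2, Z:2.
The maximum is 3, attained only by V.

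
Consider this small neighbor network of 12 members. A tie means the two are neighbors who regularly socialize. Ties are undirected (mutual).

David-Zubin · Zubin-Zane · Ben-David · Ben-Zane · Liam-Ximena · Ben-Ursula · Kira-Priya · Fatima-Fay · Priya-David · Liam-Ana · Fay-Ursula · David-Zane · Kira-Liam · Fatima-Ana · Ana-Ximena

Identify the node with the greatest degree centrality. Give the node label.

David

Degrees — Ana:3, Ben:3, David:4, Fatima:2, Fay:2, Kira:2, Liam:3, Priya:2, Ursula:2, Ximena:2, Zane:3, Zubin:2.
The maximum is 4, attained only by David.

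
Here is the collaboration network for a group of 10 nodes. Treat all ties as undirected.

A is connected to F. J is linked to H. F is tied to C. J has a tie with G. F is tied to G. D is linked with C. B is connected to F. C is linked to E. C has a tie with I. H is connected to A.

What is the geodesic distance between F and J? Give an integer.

2

One shortest route is F – G – J, which uses 2 edges, and F and J are not directly tied, so nothing shorter exists. So d(F,J) = 2.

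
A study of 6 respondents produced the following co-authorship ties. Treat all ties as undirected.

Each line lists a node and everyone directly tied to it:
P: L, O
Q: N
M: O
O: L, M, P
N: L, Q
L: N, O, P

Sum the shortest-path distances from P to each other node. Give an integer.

Distances from P: L:1, M:2, N:2, O:1, Q:3.
Sum = 1 + 2 + 2 + 1 + 3 = 9.

9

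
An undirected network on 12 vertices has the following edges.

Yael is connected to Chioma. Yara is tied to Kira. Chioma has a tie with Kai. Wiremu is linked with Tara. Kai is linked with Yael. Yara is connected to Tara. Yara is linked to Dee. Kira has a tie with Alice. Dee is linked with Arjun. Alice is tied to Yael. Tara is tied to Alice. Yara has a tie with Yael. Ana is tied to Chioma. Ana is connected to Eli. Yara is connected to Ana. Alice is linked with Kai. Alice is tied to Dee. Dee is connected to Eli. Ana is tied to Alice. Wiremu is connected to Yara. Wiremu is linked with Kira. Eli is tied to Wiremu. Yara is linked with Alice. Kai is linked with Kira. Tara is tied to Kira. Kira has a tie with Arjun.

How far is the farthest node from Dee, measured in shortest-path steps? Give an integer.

Distances from Dee: Alice:1, Ana:2, Arjun:1, Chioma:3, Eli:1, Kai:2, Kira:2, Tara:2, Wiremu:2, Yael:2, Yara:1.
The largest is 3 (to Chioma), so the eccentricity of Dee is 3.

3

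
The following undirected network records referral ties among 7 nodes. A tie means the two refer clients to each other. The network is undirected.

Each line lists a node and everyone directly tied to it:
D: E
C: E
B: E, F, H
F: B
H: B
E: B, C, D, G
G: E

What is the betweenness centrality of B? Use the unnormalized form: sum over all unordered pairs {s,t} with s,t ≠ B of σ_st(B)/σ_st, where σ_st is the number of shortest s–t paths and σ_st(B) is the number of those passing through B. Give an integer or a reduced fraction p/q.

Pairs whose geodesics pass through B — D–H: 1; D–F: 1; C–H: 1; C–F: 1; G–H: 1; G–F: 1; H–E: 1; H–F: 1; E–F: 1.
All other pairs contribute 0.
Summing the contributions gives betweenness(B) = 9.

9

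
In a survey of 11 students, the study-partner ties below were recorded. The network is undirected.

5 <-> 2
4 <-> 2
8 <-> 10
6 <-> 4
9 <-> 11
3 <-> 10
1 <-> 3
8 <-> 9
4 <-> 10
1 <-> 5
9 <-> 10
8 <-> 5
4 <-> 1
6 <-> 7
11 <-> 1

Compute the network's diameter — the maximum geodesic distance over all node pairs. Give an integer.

Eccentricity of each node (its greatest distance to any other): 1:3, 2:3, 3:4, 4:2, 5:4, 6:3, 7:4, 8:4, 9:4, 10:3, 11:4.
The maximum eccentricity is 4, realized for instance by the pair 8–7 via 8 – 10 – 4 – 6 – 7. So the diameter is 4.

4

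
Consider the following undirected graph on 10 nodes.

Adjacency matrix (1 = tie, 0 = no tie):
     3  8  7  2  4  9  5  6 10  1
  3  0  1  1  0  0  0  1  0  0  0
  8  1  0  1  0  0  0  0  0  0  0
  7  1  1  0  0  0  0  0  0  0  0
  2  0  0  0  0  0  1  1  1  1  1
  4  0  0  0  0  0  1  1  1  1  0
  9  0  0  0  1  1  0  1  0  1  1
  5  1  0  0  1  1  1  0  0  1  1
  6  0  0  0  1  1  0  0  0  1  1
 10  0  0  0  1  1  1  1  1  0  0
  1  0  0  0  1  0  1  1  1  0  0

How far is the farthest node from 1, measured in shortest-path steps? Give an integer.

Distances from 1: 2:1, 3:2, 4:2, 5:1, 6:1, 7:3, 8:3, 9:1, 10:2.
The largest is 3 (to 8 and 7), so the eccentricity of 1 is 3.

3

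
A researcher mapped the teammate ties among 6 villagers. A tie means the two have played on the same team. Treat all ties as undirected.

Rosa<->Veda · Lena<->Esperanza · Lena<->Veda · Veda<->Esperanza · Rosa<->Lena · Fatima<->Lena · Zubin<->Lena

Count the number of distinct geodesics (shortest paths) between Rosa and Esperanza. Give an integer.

The shortest distance is 2. The length-2 paths are: Rosa–Lena–Esperanza; Rosa–Veda–Esperanza.
That gives 2 distinct shortest paths.

2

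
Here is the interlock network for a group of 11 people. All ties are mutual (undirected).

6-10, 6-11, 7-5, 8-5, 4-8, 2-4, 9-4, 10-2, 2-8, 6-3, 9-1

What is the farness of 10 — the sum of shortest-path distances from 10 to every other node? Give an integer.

Distances from 10: 1:4, 2:1, 3:2, 4:2, 5:3, 6:1, 7:4, 8:2, 9:3, 11:2.
Sum = 4 + 1 + 2 + 2 + 3 + 1 + 4 + 2 + 3 + 2 = 24.

24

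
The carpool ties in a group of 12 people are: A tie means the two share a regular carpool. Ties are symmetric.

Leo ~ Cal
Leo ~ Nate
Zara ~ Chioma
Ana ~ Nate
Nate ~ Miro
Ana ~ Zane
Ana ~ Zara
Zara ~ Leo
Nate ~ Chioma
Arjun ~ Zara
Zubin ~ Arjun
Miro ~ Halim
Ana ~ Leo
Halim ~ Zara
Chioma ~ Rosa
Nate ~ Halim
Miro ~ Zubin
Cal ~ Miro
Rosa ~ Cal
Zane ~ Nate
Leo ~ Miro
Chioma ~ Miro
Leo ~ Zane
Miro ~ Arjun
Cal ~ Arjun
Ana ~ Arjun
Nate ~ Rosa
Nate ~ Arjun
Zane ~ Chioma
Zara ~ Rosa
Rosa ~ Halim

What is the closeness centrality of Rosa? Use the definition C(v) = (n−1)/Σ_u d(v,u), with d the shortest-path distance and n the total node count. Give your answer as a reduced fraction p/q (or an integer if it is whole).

Distances from Rosa: Ana:2, Arjun:2, Cal:1, Chioma:1, Halim:1, Leo:2, Miro:2, Nate:1, Zane:2, Zara:1, Zubin:3. Sum = 18.
n = 12, so closeness = 11/18.

11/18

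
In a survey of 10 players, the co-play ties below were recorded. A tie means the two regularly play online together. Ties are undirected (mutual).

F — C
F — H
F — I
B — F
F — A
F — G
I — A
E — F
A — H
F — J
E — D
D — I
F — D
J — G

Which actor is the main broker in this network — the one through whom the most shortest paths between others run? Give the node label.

F

Unnormalized betweenness of each node: A:1/2, B:0, C:0, D:1/2, E:0, F:59/2, G:0, H:0, I:1/2, J:0.
F has the largest value, 59/2, making it the main broker — the node through which the most shortest paths run.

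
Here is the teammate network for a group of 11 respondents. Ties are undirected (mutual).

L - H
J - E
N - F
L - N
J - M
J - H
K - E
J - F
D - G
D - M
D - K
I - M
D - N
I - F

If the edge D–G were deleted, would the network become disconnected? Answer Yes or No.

Yes

Without the D–G edge there is no alternate route between D and G, so the network disconnects. It is a bridge.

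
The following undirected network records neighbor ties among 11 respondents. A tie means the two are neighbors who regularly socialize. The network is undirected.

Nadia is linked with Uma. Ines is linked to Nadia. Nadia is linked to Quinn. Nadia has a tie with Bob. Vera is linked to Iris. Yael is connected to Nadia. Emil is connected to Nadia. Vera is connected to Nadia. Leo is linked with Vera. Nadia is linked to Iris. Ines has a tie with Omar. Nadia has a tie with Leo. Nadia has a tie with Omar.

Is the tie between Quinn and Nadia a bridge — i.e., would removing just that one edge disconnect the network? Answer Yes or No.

Without the Quinn–Nadia edge there is no alternate route between Quinn and Nadia, so the network disconnects. It is a bridge.

Yes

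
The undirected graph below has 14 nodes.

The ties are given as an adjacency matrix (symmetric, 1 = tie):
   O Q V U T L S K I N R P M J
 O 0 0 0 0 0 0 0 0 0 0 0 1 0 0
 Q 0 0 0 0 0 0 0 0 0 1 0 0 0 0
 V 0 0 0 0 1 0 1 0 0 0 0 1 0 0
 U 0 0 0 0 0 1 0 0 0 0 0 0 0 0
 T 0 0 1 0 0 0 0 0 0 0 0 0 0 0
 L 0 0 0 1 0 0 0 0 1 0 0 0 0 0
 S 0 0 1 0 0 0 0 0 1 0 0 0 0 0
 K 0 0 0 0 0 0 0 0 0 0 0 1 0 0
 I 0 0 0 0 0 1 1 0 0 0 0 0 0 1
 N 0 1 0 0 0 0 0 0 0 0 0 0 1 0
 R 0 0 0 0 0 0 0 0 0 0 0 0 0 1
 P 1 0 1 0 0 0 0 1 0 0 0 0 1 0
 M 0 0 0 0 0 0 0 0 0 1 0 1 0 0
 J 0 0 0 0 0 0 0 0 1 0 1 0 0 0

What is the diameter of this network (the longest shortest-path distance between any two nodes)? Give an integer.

8

Eccentricity of each node (its greatest distance to any other): I:6, J:7, K:6, L:7, M:6, N:7, O:6, P:5, Q:8, R:8, S:5, T:5, U:8, V:4.
The maximum eccentricity is 8, realized for instance by the pair Q–U via Q – N – M – P – V – S – I – L – U. So the diameter is 8.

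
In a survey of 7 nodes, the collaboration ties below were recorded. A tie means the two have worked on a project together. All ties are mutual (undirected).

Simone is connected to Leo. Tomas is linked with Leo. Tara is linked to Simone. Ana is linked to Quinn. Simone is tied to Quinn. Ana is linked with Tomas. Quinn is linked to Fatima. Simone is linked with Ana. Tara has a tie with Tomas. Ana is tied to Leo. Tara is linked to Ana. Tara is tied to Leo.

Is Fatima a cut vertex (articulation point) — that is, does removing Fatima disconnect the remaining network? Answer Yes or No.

Even without Fatima, every remaining node can still reach every other (the residual graph is connected), so Fatima is not a cut vertex.

No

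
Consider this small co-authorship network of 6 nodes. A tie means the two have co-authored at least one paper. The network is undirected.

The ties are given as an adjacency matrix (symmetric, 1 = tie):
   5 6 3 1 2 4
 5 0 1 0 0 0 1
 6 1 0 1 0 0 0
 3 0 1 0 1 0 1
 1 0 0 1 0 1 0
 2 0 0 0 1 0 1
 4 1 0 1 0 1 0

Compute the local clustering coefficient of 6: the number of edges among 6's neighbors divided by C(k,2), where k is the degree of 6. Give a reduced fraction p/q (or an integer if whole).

0

6's neighbors: 3 and 5 (k = 2).
Possible neighbor pairs: C(2,2) = 1. Edges among them: none → e = 0.
Clustering(6) = 0/1.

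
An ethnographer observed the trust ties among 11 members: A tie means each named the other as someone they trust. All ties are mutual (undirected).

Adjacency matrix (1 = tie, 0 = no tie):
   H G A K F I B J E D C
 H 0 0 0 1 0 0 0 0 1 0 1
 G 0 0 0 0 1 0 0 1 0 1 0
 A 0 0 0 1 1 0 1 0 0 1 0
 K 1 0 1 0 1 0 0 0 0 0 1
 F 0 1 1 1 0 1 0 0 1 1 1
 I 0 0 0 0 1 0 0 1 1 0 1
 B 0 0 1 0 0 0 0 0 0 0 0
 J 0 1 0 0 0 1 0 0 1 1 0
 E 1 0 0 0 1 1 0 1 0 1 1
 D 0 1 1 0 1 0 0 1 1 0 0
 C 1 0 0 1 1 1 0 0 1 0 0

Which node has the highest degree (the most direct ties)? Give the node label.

F

Degrees — A:4, B:1, C:5, D:5, E:6, F:7, G:3, H:3, I:4, J:4, K:4.
The maximum is 7, attained only by F.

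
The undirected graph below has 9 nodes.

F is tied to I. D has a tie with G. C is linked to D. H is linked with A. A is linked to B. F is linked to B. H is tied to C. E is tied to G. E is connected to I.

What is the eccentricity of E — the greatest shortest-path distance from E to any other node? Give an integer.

Distances from E: A:4, B:3, C:3, D:2, F:2, G:1, H:4, I:1.
The largest is 4 (to A and H), so the eccentricity of E is 4.

4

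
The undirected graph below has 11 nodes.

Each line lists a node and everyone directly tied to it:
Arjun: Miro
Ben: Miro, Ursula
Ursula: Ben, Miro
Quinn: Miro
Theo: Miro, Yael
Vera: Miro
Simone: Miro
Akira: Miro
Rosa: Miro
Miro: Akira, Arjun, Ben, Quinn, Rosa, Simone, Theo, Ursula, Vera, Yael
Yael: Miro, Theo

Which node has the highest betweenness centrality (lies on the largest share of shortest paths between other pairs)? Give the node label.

Miro

Unnormalized betweenness of each node: Akira:0, Arjun:0, Ben:0, Miro:43, Quinn:0, Rosa:0, Simone:0, Theo:0, Ursula:0, Vera:0, Yael:0.
Miro has the largest value, 43, making it the main broker — the node through which the most shortest paths run.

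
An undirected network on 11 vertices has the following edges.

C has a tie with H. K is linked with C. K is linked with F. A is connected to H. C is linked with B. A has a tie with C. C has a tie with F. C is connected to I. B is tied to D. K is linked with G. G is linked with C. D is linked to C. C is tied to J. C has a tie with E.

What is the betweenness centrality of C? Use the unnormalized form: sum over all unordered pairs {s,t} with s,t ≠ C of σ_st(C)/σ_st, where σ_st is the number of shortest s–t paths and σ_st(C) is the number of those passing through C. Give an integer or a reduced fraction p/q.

Pairs whose geodesics pass through C — D–F: 1; D–E: 1; D–H: 1; D–G: 1; D–K: 1; D–I: 1; D–J: 1; D–A: 1; F–E: 1; F–H: 1; F–G: 1/2; F–I: 1; F–J: 1; F–B: 1 … (+27 more pairs).
All other pairs contribute 0.
Summing the contributions gives betweenness(C) = 81/2.

81/2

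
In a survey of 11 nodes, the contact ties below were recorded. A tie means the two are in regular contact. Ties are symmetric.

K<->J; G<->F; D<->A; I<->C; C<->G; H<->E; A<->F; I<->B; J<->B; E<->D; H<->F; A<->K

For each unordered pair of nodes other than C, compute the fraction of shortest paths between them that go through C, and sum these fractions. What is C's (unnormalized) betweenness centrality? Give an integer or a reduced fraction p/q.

Pairs whose geodesics pass through C — I–A: 1/2; I–D: 1/2; I–E: 1; I–H: 1; I–F: 1; I–G: 1; B–H: 1/2; B–F: 1/2; B–G: 1; J–G: 1/2.
All other pairs contribute 0.
Summing the contributions gives betweenness(C) = 15/2.

15/2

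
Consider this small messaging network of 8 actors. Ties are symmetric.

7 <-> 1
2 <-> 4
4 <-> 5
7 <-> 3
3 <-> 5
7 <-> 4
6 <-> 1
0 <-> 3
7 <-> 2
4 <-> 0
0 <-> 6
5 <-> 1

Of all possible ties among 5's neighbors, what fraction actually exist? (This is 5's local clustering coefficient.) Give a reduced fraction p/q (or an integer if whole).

5's neighbors: 1, 3, and 4 (k = 3).
Possible neighbor pairs: C(3,2) = 3. Edges among them: none → e = 0.
Clustering(5) = 0/3 = 0.

0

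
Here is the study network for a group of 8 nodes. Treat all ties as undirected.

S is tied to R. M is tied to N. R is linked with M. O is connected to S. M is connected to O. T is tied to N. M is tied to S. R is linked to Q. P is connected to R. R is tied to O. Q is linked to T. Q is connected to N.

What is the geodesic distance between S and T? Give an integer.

One shortest route is S – R – Q – T, which uses 3 edges, and at distance 2 from S we only reach {N, P, Q}, which does not include T. So d(S,T) = 3.

3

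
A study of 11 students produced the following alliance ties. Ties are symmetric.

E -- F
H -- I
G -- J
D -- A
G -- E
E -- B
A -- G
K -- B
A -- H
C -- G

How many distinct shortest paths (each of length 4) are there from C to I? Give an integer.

1

The shortest distance is 4, and the only length-4 path is C–G–A–H–I. So there is exactly 1 shortest path.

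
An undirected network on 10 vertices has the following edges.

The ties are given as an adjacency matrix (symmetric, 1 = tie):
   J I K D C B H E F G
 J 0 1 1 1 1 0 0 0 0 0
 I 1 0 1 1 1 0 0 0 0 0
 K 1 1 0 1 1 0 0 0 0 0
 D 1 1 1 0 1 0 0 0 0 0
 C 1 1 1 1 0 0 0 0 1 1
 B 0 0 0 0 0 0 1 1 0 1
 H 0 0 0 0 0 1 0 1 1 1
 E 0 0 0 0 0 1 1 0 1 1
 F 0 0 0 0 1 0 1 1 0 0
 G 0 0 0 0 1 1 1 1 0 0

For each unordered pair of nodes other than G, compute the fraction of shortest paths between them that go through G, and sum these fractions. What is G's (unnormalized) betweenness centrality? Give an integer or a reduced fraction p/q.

10

Pairs whose geodesics pass through G — J–B: 1; J–H: 1/2; J–E: 1/2; I–B: 1; I–H: 1/2; I–E: 1/2; K–B: 1; K–H: 1/2; K–E: 1/2; D–B: 1; D–H: 1/2; D–E: 1/2; C–B: 1; C–H: 1/2 … (+1 more pairs).
All other pairs contribute 0.
Summing the contributions gives betweenness(G) = 10.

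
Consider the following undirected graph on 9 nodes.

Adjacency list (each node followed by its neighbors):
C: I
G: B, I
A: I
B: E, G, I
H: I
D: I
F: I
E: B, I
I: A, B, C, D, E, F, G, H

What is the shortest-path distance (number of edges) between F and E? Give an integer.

2

One shortest route is F – I – E, which uses 2 edges, and F and E are not directly tied, so nothing shorter exists. So d(F,E) = 2.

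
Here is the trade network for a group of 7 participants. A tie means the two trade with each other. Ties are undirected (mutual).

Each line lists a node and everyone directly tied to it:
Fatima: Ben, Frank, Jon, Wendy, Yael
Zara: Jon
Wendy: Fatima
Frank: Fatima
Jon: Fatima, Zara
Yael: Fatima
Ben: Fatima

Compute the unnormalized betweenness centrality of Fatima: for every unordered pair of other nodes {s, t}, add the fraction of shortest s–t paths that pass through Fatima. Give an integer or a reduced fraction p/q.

Pairs whose geodesics pass through Fatima — Yael–Wendy: 1; Yael–Frank: 1; Yael–Ben: 1; Yael–Zara: 1; Yael–Jon: 1; Wendy–Frank: 1; Wendy–Ben: 1; Wendy–Zara: 1; Wendy–Jon: 1; Frank–Ben: 1; Frank–Zara: 1; Frank–Jon: 1; Ben–Zara: 1; Ben–Jon: 1.
All other pairs contribute 0.
Summing the contributions gives betweenness(Fatima) = 14.

14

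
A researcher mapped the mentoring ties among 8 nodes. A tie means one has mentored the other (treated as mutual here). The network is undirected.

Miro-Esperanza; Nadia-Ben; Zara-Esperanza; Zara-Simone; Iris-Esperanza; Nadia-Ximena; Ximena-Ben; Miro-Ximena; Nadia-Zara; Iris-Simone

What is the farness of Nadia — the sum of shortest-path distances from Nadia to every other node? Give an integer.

Distances from Nadia: Ben:1, Esperanza:2, Iris:3, Miro:2, Simone:2, Ximena:1, Zara:1.
Sum = 1 + 2 + 3 + 2 + 2 + 1 + 1 = 12.

12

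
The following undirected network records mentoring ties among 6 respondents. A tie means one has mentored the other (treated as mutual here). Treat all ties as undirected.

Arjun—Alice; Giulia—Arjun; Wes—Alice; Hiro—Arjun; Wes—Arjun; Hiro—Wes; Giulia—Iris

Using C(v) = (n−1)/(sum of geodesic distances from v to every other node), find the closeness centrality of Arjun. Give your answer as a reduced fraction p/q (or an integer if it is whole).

5/6

Distances from Arjun: Alice:1, Giulia:1, Hiro:1, Iris:2, Wes:1. Sum = 6.
n = 6, so closeness = 5/6.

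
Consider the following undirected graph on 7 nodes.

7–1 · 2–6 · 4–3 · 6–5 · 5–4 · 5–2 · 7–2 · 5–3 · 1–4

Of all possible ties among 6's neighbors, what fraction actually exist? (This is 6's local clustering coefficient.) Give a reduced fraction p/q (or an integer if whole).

6's neighbors: 2 and 5 (k = 2).
Possible neighbor pairs: C(2,2) = 1. Edges among them: 2–5 → e = 1.
Clustering(6) = 1/1.

1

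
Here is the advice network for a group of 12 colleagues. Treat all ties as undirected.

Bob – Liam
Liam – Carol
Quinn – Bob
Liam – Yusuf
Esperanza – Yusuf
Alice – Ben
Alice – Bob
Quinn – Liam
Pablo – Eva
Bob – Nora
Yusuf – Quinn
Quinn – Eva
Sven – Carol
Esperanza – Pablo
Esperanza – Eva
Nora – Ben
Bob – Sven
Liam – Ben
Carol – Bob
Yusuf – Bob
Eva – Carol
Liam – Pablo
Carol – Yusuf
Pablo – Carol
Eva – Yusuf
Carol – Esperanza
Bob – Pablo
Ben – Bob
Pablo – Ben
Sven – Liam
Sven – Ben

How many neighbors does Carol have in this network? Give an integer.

Carol is directly tied to Bob, Esperanza, Eva, Liam, Pablo, Sven, and Yusuf. That is 7 neighbors, so the degree of Carol is 7.

7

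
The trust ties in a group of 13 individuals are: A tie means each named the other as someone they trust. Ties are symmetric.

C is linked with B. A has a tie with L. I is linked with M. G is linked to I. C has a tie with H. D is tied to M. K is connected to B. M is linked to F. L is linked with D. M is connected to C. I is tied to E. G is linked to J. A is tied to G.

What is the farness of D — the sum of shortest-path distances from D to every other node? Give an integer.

30

Distances from D: A:2, B:3, C:2, E:3, F:2, G:3, H:3, I:2, J:4, K:4, L:1, M:1.
Sum = 2 + 3 + 2 + 3 + 2 + 3 + 3 + 2 + 4 + 4 + 1 + 1 = 30.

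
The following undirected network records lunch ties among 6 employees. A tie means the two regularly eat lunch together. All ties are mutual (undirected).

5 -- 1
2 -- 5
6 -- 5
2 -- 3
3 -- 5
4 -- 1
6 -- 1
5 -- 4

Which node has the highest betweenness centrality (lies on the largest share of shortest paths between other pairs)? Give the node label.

Unnormalized betweenness of each node: 1:1/2, 2:0, 3:0, 4:0, 5:13/2, 6:0.
5 has the largest value, 13/2, making it the main broker — the node through which the most shortest paths run.

5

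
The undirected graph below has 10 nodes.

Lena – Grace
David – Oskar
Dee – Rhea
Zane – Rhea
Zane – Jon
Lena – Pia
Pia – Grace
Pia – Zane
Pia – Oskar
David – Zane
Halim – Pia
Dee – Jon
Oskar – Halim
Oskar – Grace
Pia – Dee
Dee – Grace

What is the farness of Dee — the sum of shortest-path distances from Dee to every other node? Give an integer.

15

Distances from Dee: David:3, Grace:1, Halim:2, Jon:1, Lena:2, Oskar:2, Pia:1, Rhea:1, Zane:2.
Sum = 3 + 1 + 2 + 1 + 2 + 2 + 1 + 1 + 2 = 15.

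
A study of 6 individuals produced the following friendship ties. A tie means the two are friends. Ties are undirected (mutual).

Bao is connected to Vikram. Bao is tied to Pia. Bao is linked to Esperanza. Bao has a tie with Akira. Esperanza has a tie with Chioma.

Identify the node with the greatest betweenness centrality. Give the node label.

Unnormalized betweenness of each node: Akira:0, Bao:9, Chioma:0, Esperanza:4, Pia:0, Vikram:0.
Bao has the largest value, 9, making it the main broker — the node through which the most shortest paths run.

Bao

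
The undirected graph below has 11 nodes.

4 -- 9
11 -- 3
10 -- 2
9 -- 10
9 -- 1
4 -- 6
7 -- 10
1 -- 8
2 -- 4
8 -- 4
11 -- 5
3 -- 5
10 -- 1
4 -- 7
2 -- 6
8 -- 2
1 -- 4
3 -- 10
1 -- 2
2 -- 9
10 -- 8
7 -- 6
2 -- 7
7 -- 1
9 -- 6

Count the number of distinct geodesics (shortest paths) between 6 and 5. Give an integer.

The shortest distance is 4. The length-4 paths are: 6–2–10–3–5; 6–7–10–3–5; 6–9–10–3–5.
That gives 3 distinct shortest paths.

3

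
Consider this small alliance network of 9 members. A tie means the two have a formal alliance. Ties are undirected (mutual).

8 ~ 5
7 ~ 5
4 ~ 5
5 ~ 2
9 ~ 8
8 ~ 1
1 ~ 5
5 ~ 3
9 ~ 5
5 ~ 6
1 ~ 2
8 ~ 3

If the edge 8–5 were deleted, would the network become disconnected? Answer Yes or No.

Even without that edge, 8 still reaches 5 via 8 – 1 – 5, so the network stays connected. Not a bridge.

No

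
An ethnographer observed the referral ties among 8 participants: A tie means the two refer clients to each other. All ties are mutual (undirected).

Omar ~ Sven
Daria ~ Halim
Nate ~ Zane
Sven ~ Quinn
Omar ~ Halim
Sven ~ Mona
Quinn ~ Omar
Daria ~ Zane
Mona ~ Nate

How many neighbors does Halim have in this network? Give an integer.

Halim is directly tied to Daria and Omar. That is 2 neighbors, so the degree of Halim is 2.

2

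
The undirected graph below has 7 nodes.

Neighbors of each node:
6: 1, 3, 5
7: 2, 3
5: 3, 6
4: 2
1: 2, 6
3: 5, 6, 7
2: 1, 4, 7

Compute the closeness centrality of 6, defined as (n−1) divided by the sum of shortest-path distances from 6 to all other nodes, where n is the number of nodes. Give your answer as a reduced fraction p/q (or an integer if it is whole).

3/5

Distances from 6: 1:1, 2:2, 3:1, 4:3, 5:1, 7:2. Sum = 10.
n = 7, so closeness = 6/10 = 3/5.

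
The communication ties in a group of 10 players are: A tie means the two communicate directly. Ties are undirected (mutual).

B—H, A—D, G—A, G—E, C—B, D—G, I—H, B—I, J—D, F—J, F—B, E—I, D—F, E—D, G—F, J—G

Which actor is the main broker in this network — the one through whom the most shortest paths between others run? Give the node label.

B

Unnormalized betweenness of each node: A:0, B:77/6, C:0, D:29/6, E:31/6, F:65/6, G:29/6, H:0, I:9/2, J:0.
B has the largest value, 77/6, making it the main broker — the node through which the most shortest paths run.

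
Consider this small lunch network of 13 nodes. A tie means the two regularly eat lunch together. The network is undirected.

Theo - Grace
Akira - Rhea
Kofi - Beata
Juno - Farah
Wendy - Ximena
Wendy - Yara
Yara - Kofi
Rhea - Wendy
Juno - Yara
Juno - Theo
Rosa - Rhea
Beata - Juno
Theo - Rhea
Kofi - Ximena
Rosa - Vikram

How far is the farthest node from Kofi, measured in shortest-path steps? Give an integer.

5

Distances from Kofi: Akira:4, Beata:1, Farah:3, Grace:4, Juno:2, Rhea:3, Rosa:4, Theo:3, Vikram:5, Wendy:2, Ximena:1, Yara:1.
The largest is 5 (to Vikram), so the eccentricity of Kofi is 5.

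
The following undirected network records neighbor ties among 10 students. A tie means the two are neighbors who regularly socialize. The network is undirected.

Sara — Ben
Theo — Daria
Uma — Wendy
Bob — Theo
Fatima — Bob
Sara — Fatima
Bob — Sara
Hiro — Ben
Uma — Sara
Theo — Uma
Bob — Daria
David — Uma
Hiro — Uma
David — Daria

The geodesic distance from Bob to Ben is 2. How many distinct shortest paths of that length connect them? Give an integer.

The shortest distance is 2, and the only length-2 path is Bob–Sara–Ben. So there is exactly 1 shortest path.

1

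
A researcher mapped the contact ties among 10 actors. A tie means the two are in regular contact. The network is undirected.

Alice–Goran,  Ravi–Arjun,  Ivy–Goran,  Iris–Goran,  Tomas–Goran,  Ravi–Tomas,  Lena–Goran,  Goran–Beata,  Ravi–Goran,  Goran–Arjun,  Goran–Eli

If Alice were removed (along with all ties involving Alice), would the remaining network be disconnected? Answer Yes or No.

Even without Alice, every remaining node can still reach every other (the residual graph is connected), so Alice is not a cut vertex.

No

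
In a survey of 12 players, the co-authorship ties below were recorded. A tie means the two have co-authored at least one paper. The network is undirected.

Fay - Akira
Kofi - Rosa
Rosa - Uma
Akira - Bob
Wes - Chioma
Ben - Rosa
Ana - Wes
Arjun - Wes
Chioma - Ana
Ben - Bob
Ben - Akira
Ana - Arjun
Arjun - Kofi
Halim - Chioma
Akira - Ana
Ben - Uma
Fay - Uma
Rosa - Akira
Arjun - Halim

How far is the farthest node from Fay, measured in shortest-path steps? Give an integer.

4

Distances from Fay: Akira:1, Ana:2, Arjun:3, Ben:2, Bob:2, Chioma:3, Halim:4, Kofi:3, Rosa:2, Uma:1, Wes:3.
The largest is 4 (to Halim), so the eccentricity of Fay is 4.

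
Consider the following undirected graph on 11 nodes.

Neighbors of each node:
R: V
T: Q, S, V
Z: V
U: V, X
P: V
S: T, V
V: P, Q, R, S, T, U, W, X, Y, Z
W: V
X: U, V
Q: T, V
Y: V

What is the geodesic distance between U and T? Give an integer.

2

One shortest route is U – V – T, which uses 2 edges, and U and T are not directly tied, so nothing shorter exists. So d(U,T) = 2.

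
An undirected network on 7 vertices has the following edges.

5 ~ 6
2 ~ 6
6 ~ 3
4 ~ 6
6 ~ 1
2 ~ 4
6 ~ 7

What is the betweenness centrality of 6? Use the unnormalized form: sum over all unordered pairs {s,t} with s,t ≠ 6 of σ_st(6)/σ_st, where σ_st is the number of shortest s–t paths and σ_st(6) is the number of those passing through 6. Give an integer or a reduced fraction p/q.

14

Pairs whose geodesics pass through 6 — 1–3: 1; 1–4: 1; 1–2: 1; 1–7: 1; 1–5: 1; 3–4: 1; 3–2: 1; 3–7: 1; 3–5: 1; 4–7: 1; 4–5: 1; 2–7: 1; 2–5: 1; 7–5: 1.
All other pairs contribute 0.
Summing the contributions gives betweenness(6) = 14.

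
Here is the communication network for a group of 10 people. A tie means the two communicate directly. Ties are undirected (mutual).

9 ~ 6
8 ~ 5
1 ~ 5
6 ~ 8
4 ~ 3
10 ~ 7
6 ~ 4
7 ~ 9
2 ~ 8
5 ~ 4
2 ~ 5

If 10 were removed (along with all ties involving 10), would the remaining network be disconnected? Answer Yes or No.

No

Even without 10, every remaining node can still reach every other (the residual graph is connected), so 10 is not a cut vertex.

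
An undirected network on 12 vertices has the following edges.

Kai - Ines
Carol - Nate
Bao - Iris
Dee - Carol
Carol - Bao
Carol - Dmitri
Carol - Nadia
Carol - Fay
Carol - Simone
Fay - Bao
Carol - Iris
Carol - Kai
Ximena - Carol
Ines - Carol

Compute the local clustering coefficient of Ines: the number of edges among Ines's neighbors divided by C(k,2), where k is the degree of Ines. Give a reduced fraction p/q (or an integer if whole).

1

Ines's neighbors: Carol and Kai (k = 2).
Possible neighbor pairs: C(2,2) = 1. Edges among them: Carol–Kai → e = 1.
Clustering(Ines) = 1/1.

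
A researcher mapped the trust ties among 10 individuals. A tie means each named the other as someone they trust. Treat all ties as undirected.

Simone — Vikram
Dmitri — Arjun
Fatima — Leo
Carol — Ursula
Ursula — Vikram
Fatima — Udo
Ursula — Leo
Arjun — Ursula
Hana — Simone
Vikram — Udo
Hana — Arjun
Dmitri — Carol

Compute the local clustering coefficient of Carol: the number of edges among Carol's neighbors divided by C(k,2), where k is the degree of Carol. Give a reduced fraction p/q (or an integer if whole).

Carol's neighbors: Dmitri and Ursula (k = 2).
Possible neighbor pairs: C(2,2) = 1. Edges among them: none → e = 0.
Clustering(Carol) = 0/1.

0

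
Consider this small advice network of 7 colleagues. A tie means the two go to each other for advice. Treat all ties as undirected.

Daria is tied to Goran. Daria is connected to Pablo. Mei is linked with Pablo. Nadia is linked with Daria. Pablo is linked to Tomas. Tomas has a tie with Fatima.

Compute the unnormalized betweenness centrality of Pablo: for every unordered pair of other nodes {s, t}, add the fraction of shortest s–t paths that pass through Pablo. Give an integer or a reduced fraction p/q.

Pairs whose geodesics pass through Pablo — Daria–Fatima: 1; Daria–Tomas: 1; Daria–Mei: 1; Nadia–Fatima: 1; Nadia–Tomas: 1; Nadia–Mei: 1; Fatima–Goran: 1; Fatima–Mei: 1; Tomas–Goran: 1; Tomas–Mei: 1; Goran–Mei: 1.
All other pairs contribute 0.
Summing the contributions gives betweenness(Pablo) = 11.

11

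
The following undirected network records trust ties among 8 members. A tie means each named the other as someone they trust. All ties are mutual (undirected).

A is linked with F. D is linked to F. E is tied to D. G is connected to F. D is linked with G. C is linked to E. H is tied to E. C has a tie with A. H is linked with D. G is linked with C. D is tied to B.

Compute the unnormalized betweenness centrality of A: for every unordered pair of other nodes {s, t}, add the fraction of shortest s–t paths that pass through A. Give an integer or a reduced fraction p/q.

Pairs whose geodesics pass through A — F–C: 1/2.
All other pairs contribute 0.
Summing the contributions gives betweenness(A) = 1/2.

1/2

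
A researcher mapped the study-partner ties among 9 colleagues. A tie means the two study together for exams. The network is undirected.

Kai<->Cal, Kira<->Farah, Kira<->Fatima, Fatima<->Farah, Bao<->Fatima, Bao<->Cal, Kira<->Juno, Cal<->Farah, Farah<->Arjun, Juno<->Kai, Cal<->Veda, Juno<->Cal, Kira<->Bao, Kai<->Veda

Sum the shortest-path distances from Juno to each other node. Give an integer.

14

Distances from Juno: Arjun:3, Bao:2, Cal:1, Farah:2, Fatima:2, Kai:1, Kira:1, Veda:2.
Sum = 3 + 2 + 1 + 2 + 2 + 1 + 1 + 2 = 14.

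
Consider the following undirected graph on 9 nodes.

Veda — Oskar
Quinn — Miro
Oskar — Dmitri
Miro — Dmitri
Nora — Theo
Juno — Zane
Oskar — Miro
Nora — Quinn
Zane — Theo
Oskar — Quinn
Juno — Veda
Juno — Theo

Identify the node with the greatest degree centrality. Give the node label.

Oskar

Degrees — Dmitri:2, Juno:3, Miro:3, Nora:2, Oskar:4, Quinn:3, Theo:3, Veda:2, Zane:2.
The maximum is 4, attained only by Oskar.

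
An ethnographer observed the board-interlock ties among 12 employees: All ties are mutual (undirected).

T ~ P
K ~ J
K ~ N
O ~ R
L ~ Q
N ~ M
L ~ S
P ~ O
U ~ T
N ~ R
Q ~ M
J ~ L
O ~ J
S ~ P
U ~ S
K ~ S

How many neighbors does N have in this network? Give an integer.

N is directly tied to K, M, and R. That is 3 neighbors, so the degree of N is 3.

3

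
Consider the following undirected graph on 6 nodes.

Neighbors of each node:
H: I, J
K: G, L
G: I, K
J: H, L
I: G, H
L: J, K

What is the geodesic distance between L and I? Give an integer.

One shortest route is L – K – G – I, which uses 3 edges, and at distance 2 from L we only reach {G, H}, which does not include I. So d(L,I) = 3.

3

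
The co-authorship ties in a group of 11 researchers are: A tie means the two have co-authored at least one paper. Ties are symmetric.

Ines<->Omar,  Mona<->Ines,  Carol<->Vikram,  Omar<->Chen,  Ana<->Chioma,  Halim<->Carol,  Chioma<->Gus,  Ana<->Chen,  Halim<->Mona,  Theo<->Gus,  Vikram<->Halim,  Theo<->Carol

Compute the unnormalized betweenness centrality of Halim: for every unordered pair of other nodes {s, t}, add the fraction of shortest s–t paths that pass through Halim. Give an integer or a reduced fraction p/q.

12

Pairs whose geodesics pass through Halim — Omar–Theo: 1/2; Omar–Carol: 1; Omar–Vikram: 1; Chen–Carol: 1/2; Chen–Vikram: 1; Chioma–Mona: 1/2; Gus–Mona: 1; Gus–Ines: 1/2; Theo–Mona: 1; Theo–Ines: 1; Carol–Mona: 1; Carol–Ines: 1; Vikram–Mona: 1; Vikram–Ines: 1.
All other pairs contribute 0.
Summing the contributions gives betweenness(Halim) = 12.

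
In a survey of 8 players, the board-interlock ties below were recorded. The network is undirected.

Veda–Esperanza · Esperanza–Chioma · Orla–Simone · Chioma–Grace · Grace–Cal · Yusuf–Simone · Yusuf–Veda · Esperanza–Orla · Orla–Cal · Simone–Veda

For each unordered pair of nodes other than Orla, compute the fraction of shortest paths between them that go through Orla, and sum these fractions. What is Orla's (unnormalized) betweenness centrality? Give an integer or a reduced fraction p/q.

Pairs whose geodesics pass through Orla — Chioma–Simone: 1/2; Grace–Simone: 1; Grace–Yusuf: 1/2; Cal–Simone: 1; Cal–Yusuf: 1; Cal–Veda: 2/2; Cal–Esperanza: 1; Simone–Esperanza: 1/2.
All other pairs contribute 0.
Summing the contributions gives betweenness(Orla) = 13/2.

13/2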